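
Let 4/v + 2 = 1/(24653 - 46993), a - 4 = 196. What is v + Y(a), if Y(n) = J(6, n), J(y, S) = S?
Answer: 8846840/44681 ≈ 198.00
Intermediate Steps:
a = 200 (a = 4 + 196 = 200)
Y(n) = n
v = -89360/44681 (v = 4/(-2 + 1/(24653 - 46993)) = 4/(-2 + 1/(-22340)) = 4/(-2 - 1/22340) = 4/(-44681/22340) = 4*(-22340/44681) = -89360/44681 ≈ -2.0000)
v + Y(a) = -89360/44681 + 200 = 8846840/44681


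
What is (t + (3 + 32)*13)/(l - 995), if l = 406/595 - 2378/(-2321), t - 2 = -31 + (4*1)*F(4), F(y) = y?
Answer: -87199970/195961827 ≈ -0.44498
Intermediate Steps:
t = -13 (t = 2 + (-31 + (4*1)*4) = 2 + (-31 + 4*4) = 2 + (-31 + 16) = 2 - 15 = -13)
l = 336748/197285 (l = 406*(1/595) - 2378*(-1/2321) = 58/85 + 2378/2321 = 336748/197285 ≈ 1.7069)
(t + (3 + 32)*13)/(l - 995) = (-13 + (3 + 32)*13)/(336748/197285 - 995) = (-13 + 35*13)/(-195961827/197285) = (-13 + 455)*(-197285/195961827) = 442*(-197285/195961827) = -87199970/195961827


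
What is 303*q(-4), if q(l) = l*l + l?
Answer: 3636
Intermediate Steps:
q(l) = l + l**2 (q(l) = l**2 + l = l + l**2)
303*q(-4) = 303*(-4*(1 - 4)) = 303*(-4*(-3)) = 303*12 = 3636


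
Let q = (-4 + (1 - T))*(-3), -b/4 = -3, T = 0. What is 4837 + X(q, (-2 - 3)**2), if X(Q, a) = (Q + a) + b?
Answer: 4883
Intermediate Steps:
b = 12 (b = -4*(-3) = 12)
q = 9 (q = (-4 + (1 - 1*0))*(-3) = (-4 + (1 + 0))*(-3) = (-4 + 1)*(-3) = -3*(-3) = 9)
X(Q, a) = 12 + Q + a (X(Q, a) = (Q + a) + 12 = 12 + Q + a)
4837 + X(q, (-2 - 3)**2) = 4837 + (12 + 9 + (-2 - 3)**2) = 4837 + (12 + 9 + (-5)**2) = 4837 + (12 + 9 + 25) = 4837 + 46 = 4883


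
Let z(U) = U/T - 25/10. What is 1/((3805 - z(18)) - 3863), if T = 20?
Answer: -5/282 ≈ -0.017731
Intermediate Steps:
z(U) = -5/2 + U/20 (z(U) = U/20 - 25/10 = U*(1/20) - 25*⅒ = U/20 - 5/2 = -5/2 + U/20)
1/((3805 - z(18)) - 3863) = 1/((3805 - (-5/2 + (1/20)*18)) - 3863) = 1/((3805 - (-5/2 + 9/10)) - 3863) = 1/((3805 - 1*(-8/5)) - 3863) = 1/((3805 + 8/5) - 3863) = 1/(19033/5 - 3863) = 1/(-282/5) = -5/282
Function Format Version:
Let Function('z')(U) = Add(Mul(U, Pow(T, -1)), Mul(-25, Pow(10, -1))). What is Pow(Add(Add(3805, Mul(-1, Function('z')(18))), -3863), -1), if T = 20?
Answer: Rational(-5, 282) ≈ -0.017731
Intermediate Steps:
Function('z')(U) = Add(Rational(-5, 2), Mul(Rational(1, 20), U)) (Function('z')(U) = Add(Mul(U, Pow(20, -1)), Mul(-25, Pow(10, -1))) = Add(Mul(U, Rational(1, 20)), Mul(-25, Rational(1, 10))) = Add(Mul(Rational(1, 20), U), Rational(-5, 2)) = Add(Rational(-5, 2), Mul(Rational(1, 20), U)))
Pow(Add(Add(3805, Mul(-1, Function('z')(18))), -3863), -1) = Pow(Add(Add(3805, Mul(-1, Add(Rational(-5, 2), Mul(Rational(1, 20), 18)))), -3863), -1) = Pow(Add(Add(3805, Mul(-1, Add(Rational(-5, 2), Rational(9, 10)))), -3863), -1) = Pow(Add(Add(3805, Mul(-1, Rational(-8, 5))), -3863), -1) = Pow(Add(Add(3805, Rational(8, 5)), -3863), -1) = Pow(Add(Rational(19033, 5), -3863), -1) = Pow(Rational(-282, 5), -1) = Rational(-5, 282)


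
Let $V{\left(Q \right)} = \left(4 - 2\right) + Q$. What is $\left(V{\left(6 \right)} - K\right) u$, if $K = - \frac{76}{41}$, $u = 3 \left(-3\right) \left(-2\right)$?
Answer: $\frac{7272}{41} \approx 177.37$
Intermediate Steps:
$V{\left(Q \right)} = 2 + Q$
$u = 18$ ($u = \left(-9\right) \left(-2\right) = 18$)
$K = - \frac{76}{41}$ ($K = \left(-76\right) \frac{1}{41} = - \frac{76}{41} \approx -1.8537$)
$\left(V{\left(6 \right)} - K\right) u = \left(\left(2 + 6\right) - - \frac{76}{41}\right) 18 = \left(8 + \frac{76}{41}\right) 18 = \frac{404}{41} \cdot 18 = \frac{7272}{41}$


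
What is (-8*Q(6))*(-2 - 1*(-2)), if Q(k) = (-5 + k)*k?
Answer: 0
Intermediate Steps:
Q(k) = k*(-5 + k)
(-8*Q(6))*(-2 - 1*(-2)) = (-48*(-5 + 6))*(-2 - 1*(-2)) = (-48)*(-2 + 2) = -8*6*0 = -48*0 = 0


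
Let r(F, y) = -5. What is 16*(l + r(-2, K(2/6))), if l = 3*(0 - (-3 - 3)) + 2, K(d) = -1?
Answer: 240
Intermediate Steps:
l = 20 (l = 3*(0 - 1*(-6)) + 2 = 3*(0 + 6) + 2 = 3*6 + 2 = 18 + 2 = 20)
16*(l + r(-2, K(2/6))) = 16*(20 - 5) = 16*15 = 240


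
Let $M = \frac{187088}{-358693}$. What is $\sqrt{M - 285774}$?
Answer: $\frac{i \sqrt{36767940915345710}}{358693} \approx 534.58 i$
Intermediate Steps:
$M = - \frac{187088}{358693}$ ($M = 187088 \left(- \frac{1}{358693}\right) = - \frac{187088}{358693} \approx -0.52158$)
$\sqrt{M - 285774} = \sqrt{- \frac{187088}{358693} - 285774} = \sqrt{- \frac{102505320470}{358693}} = \frac{i \sqrt{36767940915345710}}{358693}$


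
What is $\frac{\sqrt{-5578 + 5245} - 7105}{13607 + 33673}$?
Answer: $- \frac{1421}{9456} + \frac{i \sqrt{37}}{15760} \approx -0.15027 + 0.00038596 i$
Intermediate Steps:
$\frac{\sqrt{-5578 + 5245} - 7105}{13607 + 33673} = \frac{\sqrt{-333} - 7105}{47280} = \left(3 i \sqrt{37} - 7105\right) \frac{1}{47280} = \left(-7105 + 3 i \sqrt{37}\right) \frac{1}{47280} = - \frac{1421}{9456} + \frac{i \sqrt{37}}{15760}$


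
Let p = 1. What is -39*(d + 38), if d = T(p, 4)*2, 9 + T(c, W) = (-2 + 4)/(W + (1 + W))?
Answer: -2392/3 ≈ -797.33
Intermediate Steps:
T(c, W) = -9 + 2/(1 + 2*W) (T(c, W) = -9 + (-2 + 4)/(W + (1 + W)) = -9 + 2/(1 + 2*W))
d = -158/9 (d = ((-7 - 18*4)/(1 + 2*4))*2 = ((-7 - 72)/(1 + 8))*2 = (-79/9)*2 = ((⅑)*(-79))*2 = -79/9*2 = -158/9 ≈ -17.556)
-39*(d + 38) = -39*(-158/9 + 38) = -39*184/9 = -2392/3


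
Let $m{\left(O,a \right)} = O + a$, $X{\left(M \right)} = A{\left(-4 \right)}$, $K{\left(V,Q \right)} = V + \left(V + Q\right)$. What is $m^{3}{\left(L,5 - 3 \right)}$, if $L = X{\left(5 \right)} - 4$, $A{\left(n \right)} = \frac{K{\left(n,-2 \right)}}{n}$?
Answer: $\frac{1}{8} \approx 0.125$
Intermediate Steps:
$K{\left(V,Q \right)} = Q + 2 V$ ($K{\left(V,Q \right)} = V + \left(Q + V\right) = Q + 2 V$)
$A{\left(n \right)} = \frac{-2 + 2 n}{n}$
$X{\left(M \right)} = \frac{5}{2}$ ($X{\left(M \right)} = 2 - \frac{2}{-4} = 2 - - \frac{1}{2} = 2 + \frac{1}{2} = \frac{5}{2}$)
$L = - \frac{3}{2}$ ($L = \frac{5}{2} - 4 = - \frac{3}{2} \approx -1.5$)
$m^{3}{\left(L,5 - 3 \right)} = \left(- \frac{3}{2} + \left(5 - 3\right)\right)^{3} = \left(- \frac{3}{2} + 2\right)^{3} = \left(\frac{1}{2}\right)^{3} = \frac{1}{8}$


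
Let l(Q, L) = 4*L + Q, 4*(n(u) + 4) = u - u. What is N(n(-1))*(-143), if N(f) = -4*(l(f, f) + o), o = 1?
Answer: -10868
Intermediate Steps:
n(u) = -4 (n(u) = -4 + (u - u)/4 = -4 + (1/4)*0 = -4 + 0 = -4)
l(Q, L) = Q + 4*L
N(f) = -4 - 20*f (N(f) = -4*((f + 4*f) + 1) = -4*(5*f + 1) = -4*(1 + 5*f) = -4 - 20*f)
N(n(-1))*(-143) = (-4 - 20*(-4))*(-143) = (-4 + 80)*(-143) = 76*(-143) = -10868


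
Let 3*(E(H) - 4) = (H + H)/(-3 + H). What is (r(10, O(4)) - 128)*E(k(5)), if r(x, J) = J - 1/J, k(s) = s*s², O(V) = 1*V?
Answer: -425929/732 ≈ -581.87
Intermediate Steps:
O(V) = V
k(s) = s³
E(H) = 4 + 2*H/(3*(-3 + H)) (E(H) = 4 + ((H + H)/(-3 + H))/3 = 4 + ((2*H)/(-3 + H))/3 = 4 + (2*H/(-3 + H))/3 = 4 + 2*H/(3*(-3 + H)))
(r(10, O(4)) - 128)*E(k(5)) = ((4 - 1/4) - 128)*(2*(-18 + 7*5³)/(3*(-3 + 5³))) = ((4 - 1*¼) - 128)*(2*(-18 + 7*125)/(3*(-3 + 125))) = ((4 - ¼) - 128)*((⅔)*(-18 + 875)/122) = (15/4 - 128)*((⅔)*(1/122)*857) = -497/4*857/183 = -425929/732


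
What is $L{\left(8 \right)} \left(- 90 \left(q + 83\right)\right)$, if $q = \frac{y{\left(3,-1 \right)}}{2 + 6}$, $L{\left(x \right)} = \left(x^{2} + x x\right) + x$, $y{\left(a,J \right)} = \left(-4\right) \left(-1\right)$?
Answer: $-1022040$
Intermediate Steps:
$y{\left(a,J \right)} = 4$
$L{\left(x \right)} = x + 2 x^{2}$ ($L{\left(x \right)} = \left(x^{2} + x^{2}\right) + x = 2 x^{2} + x = x + 2 x^{2}$)
$q = \frac{1}{2}$ ($q = \frac{1}{2 + 6} \cdot 4 = \frac{1}{8} \cdot 4 = \frac{1}{2} \approx 0.5$)
$L{\left(8 \right)} \left(- 90 \left(q + 83\right)\right) = 8 \left(1 + 2 \cdot 8\right) \left(- 90 \left(\frac{1}{2} + 83\right)\right) = 8 \left(1 + 16\right) \left(\left(-90\right) \frac{167}{2}\right) = 8 \cdot 17 \left(-7515\right) = 136 \left(-7515\right) = -1022040$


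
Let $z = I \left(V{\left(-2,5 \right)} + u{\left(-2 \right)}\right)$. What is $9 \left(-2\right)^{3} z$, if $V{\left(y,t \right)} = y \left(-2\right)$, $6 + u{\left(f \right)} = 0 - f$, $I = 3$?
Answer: $0$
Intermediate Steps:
$u{\left(f \right)} = -6 - f$ ($u{\left(f \right)} = -6 + \left(0 - f\right) = -6 - f$)
$V{\left(y,t \right)} = - 2 y$
$z = 0$ ($z = 3 \left(\left(-2\right) \left(-2\right) - 4\right) = 3 \left(4 + \left(-6 + 2\right)\right) = 3 \left(4 - 4\right) = 3 \cdot 0 = 0$)
$9 \left(-2\right)^{3} z = 9 \left(-2\right)^{3} \cdot 0 = 9 \left(-8\right) 0 = \left(-72\right) 0 = 0$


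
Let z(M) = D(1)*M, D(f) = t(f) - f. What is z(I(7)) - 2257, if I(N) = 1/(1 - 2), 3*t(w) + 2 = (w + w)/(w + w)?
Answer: -6767/3 ≈ -2255.7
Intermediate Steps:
t(w) = -⅓ (t(w) = -⅔ + ((w + w)/(w + w))/3 = -⅔ + ((2*w)/((2*w)))/3 = -⅔ + ((2*w)*(1/(2*w)))/3 = -⅔ + (⅓)*1 = -⅔ + ⅓ = -⅓)
I(N) = -1 (I(N) = 1/(-1) = -1)
D(f) = -⅓ - f
z(M) = -4*M/3 (z(M) = (-⅓ - 1*1)*M = (-⅓ - 1)*M = -4*M/3)
z(I(7)) - 2257 = -4/3*(-1) - 2257 = 4/3 - 2257 = -6767/3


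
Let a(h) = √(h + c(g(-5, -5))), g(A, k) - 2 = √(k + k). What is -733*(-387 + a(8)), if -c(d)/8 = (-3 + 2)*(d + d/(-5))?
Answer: 283671 - 1466*√(130 + 40*I*√10)/5 ≈ 2.8001e+5 - 1486.1*I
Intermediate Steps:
g(A, k) = 2 + √2*√k (g(A, k) = 2 + √(k + k) = 2 + √(2*k) = 2 + √2*√k)
c(d) = 32*d/5 (c(d) = -8*(-3 + 2)*(d + d/(-5)) = -(-8)*(d + d*(-⅕)) = -(-8)*(d - d/5) = -(-8)*4*d/5 = -(-32)*d/5 = 32*d/5)
a(h) = √(64/5 + h + 32*I*√10/5) (a(h) = √(h + 32*(2 + √2*√(-5))/5) = √(h + 32*(2 + √2*(I*√5))/5) = √(h + 32*(2 + I*√10)/5) = √(h + (64/5 + 32*I*√10/5)) = √(64/5 + h + 32*I*√10/5))
-733*(-387 + a(8)) = -733*(-387 + √(320 + 25*8 + 160*I*√10)/5) = -733*(-387 + √(320 + 200 + 160*I*√10)/5) = -733*(-387 + √(520 + 160*I*√10)/5) = 283671 - 733*√(520 + 160*I*√10)/5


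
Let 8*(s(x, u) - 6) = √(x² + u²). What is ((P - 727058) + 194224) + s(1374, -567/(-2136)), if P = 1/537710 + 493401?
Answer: -21200292169/537710 + 3*√106338605185/5696 ≈ -39255.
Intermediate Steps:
s(x, u) = 6 + √(u² + x²)/8 (s(x, u) = 6 + √(x² + u²)/8 = 6 + √(u² + x²)/8)
P = 265306651711/537710 (P = 1/537710 + 493401 = 265306651711/537710 ≈ 4.9340e+5)
((P - 727058) + 194224) + s(1374, -567/(-2136)) = ((265306651711/537710 - 727058) + 194224) + (6 + √((-567/(-2136))² + 1374²)/8) = (-125639705469/537710 + 194224) + (6 + √((-567*(-1/2136))² + 1887876)/8) = -21203518429/537710 + (6 + √((189/712)² + 1887876)/8) = -21203518429/537710 + (6 + √(35721/506944 + 1887876)/8) = -21203518429/537710 + (6 + √(957047446665/506944)/8) = -21203518429/537710 + (6 + (3*√106338605185/712)/8) = -21203518429/537710 + (6 + 3*√106338605185/5696) = -21200292169/537710 + 3*√106338605185/5696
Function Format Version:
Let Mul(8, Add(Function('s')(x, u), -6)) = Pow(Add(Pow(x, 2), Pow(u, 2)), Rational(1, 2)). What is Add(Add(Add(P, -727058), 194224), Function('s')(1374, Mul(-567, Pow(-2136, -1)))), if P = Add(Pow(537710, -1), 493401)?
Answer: Add(Rational(-21200292169, 537710), Mul(Rational(3, 5696), Pow(106338605185, Rational(1, 2)))) ≈ -39255.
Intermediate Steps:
Function('s')(x, u) = Add(6, Mul(Rational(1, 8), Pow(Add(Pow(u, 2), Pow(x, 2)), Rational(1, 2)))) (Function('s')(x, u) = Add(6, Mul(Rational(1, 8), Pow(Add(Pow(x, 2), Pow(u, 2)), Rational(1, 2)))) = Add(6, Mul(Rational(1, 8), Pow(Add(Pow(u, 2), Pow(x, 2)), Rational(1, 2)))))
P = Rational(265306651711, 537710) (P = Add(Rational(1, 537710), 493401) = Rational(265306651711, 537710) ≈ 4.9340e+5)
Add(Add(Add(P, -727058), 194224), Function('s')(1374, Mul(-567, Pow(-2136, -1)))) = Add(Add(Add(Rational(265306651711, 537710), -727058), 194224), Add(6, Mul(Rational(1, 8), Pow(Add(Pow(Mul(-567, Pow(-2136, -1)), 2), Pow(1374, 2)), Rational(1, 2))))) = Add(Add(Rational(-125639705469, 537710), 194224), Add(6, Mul(Rational(1, 8), Pow(Add(Pow(Mul(-567, Rational(-1, 2136)), 2), 1887876), Rational(1, 2))))) = Add(Rational(-21203518429, 537710), Add(6, Mul(Rational(1, 8), Pow(Add(Pow(Rational(189, 712), 2), 1887876), Rational(1, 2))))) = Add(Rational(-21203518429, 537710), Add(6, Mul(Rational(1, 8), Pow(Add(Rational(35721, 506944), 1887876), Rational(1, 2))))) = Add(Rational(-21203518429, 537710), Add(6, Mul(Rational(1, 8), Pow(Rational(957047446665, 506944), Rational(1, 2))))) = Add(Rational(-21203518429, 537710), Add(6, Mul(Rational(1, 8), Mul(Rational(3, 712), Pow(106338605185, Rational(1, 2)))))) = Add(Rational(-21203518429, 537710), Add(6, Mul(Rational(3, 5696), Pow(106338605185, Rational(1, 2))))) = Add(Rational(-21200292169, 537710), Mul(Rational(3, 5696), Pow(106338605185, Rational(1, 2))))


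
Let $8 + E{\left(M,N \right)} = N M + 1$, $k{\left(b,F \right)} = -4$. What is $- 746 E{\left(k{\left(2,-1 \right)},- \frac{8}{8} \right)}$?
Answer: $2238$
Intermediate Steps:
$E{\left(M,N \right)} = -7 + M N$ ($E{\left(M,N \right)} = -8 + \left(N M + 1\right) = -8 + \left(M N + 1\right) = -8 + \left(1 + M N\right) = -7 + M N$)
$- 746 E{\left(k{\left(2,-1 \right)},- \frac{8}{8} \right)} = - 746 \left(-7 - 4 \left(- \frac{8}{8}\right)\right) = - 746 \left(-7 - 4 \left(\left(-8\right) \frac{1}{8}\right)\right) = - 746 \left(-7 - -4\right) = - 746 \left(-7 + 4\right) = \left(-746\right) \left(-3\right) = 2238$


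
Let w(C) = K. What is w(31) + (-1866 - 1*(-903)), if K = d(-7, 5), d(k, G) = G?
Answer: -958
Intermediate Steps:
K = 5
w(C) = 5
w(31) + (-1866 - 1*(-903)) = 5 + (-1866 - 1*(-903)) = 5 + (-1866 + 903) = 5 - 963 = -958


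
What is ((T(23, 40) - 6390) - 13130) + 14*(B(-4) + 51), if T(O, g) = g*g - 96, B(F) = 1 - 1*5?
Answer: -17358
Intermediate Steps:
B(F) = -4 (B(F) = 1 - 5 = -4)
T(O, g) = -96 + g**2 (T(O, g) = g**2 - 96 = -96 + g**2)
((T(23, 40) - 6390) - 13130) + 14*(B(-4) + 51) = (((-96 + 40**2) - 6390) - 13130) + 14*(-4 + 51) = (((-96 + 1600) - 6390) - 13130) + 14*47 = ((1504 - 6390) - 13130) + 658 = (-4886 - 13130) + 658 = -18016 + 658 = -17358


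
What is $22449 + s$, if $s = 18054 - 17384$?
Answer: $23119$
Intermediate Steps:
$s = 670$
$22449 + s = 22449 + 670 = 23119$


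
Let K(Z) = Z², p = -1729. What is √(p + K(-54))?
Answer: √1187 ≈ 34.453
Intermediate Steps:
√(p + K(-54)) = √(-1729 + (-54)²) = √(-1729 + 2916) = √1187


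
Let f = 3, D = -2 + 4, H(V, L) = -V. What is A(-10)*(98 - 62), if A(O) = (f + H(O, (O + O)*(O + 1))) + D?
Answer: 540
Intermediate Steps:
D = 2
A(O) = 5 - O (A(O) = (3 - O) + 2 = 5 - O)
A(-10)*(98 - 62) = (5 - 1*(-10))*(98 - 62) = (5 + 10)*36 = 15*36 = 540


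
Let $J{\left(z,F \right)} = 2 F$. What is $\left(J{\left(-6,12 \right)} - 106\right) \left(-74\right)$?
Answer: $6068$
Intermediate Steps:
$\left(J{\left(-6,12 \right)} - 106\right) \left(-74\right) = \left(2 \cdot 12 - 106\right) \left(-74\right) = \left(24 - 106\right) \left(-74\right) = \left(-82\right) \left(-74\right) = 6068$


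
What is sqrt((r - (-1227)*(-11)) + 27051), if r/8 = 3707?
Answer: sqrt(43210) ≈ 207.87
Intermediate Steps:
r = 29656 (r = 8*3707 = 29656)
sqrt((r - (-1227)*(-11)) + 27051) = sqrt((29656 - (-1227)*(-11)) + 27051) = sqrt((29656 - 1*13497) + 27051) = sqrt((29656 - 13497) + 27051) = sqrt(16159 + 27051) = sqrt(43210)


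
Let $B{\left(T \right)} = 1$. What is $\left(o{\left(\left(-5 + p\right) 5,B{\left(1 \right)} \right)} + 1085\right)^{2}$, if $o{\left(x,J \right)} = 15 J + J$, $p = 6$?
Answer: $1212201$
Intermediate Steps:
$o{\left(x,J \right)} = 16 J$
$\left(o{\left(\left(-5 + p\right) 5,B{\left(1 \right)} \right)} + 1085\right)^{2} = \left(16 \cdot 1 + 1085\right)^{2} = \left(16 + 1085\right)^{2} = 1101^{2} = 1212201$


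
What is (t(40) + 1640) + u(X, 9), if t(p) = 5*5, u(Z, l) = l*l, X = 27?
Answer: 1746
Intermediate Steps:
u(Z, l) = l²
t(p) = 25
(t(40) + 1640) + u(X, 9) = (25 + 1640) + 9² = 1665 + 81 = 1746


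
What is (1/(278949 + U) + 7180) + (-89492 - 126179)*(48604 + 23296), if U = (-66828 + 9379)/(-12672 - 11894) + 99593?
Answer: -144202119641339411554/9299320221 ≈ -1.5507e+10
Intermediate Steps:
U = 2446659087/24566 (U = -57449/(-24566) + 99593 = -57449*(-1/24566) + 99593 = 57449/24566 + 99593 = 2446659087/24566 ≈ 99595.)
(1/(278949 + U) + 7180) + (-89492 - 126179)*(48604 + 23296) = (1/(278949 + 2446659087/24566) + 7180) + (-89492 - 126179)*(48604 + 23296) = (1/(9299320221/24566) + 7180) - 215671*71900 = (24566/9299320221 + 7180) - 15506744900 = 66769119211346/9299320221 - 15506744900 = -144202119641339411554/9299320221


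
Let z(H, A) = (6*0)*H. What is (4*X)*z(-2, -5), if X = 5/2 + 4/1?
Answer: 0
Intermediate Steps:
z(H, A) = 0 (z(H, A) = 0*H = 0)
X = 13/2 (X = 5*(½) + 4*1 = 5/2 + 4 = 13/2 ≈ 6.5000)
(4*X)*z(-2, -5) = (4*(13/2))*0 = 26*0 = 0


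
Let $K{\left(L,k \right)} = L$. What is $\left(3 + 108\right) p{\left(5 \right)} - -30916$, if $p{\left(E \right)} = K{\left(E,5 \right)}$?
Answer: $31471$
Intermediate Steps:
$p{\left(E \right)} = E$
$\left(3 + 108\right) p{\left(5 \right)} - -30916 = \left(3 + 108\right) 5 - -30916 = 111 \cdot 5 + 30916 = 555 + 30916 = 31471$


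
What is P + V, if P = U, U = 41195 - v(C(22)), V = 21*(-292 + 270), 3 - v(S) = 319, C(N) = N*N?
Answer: 41049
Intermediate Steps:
C(N) = N**2
v(S) = -316 (v(S) = 3 - 1*319 = 3 - 319 = -316)
V = -462 (V = 21*(-22) = -462)
U = 41511 (U = 41195 - 1*(-316) = 41195 + 316 = 41511)
P = 41511
P + V = 41511 - 462 = 41049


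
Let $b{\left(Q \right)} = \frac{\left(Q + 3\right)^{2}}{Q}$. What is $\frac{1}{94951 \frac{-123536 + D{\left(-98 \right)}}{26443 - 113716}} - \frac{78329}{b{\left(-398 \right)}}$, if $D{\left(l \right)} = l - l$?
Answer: $\frac{365677928779299137}{1830152457484400} \approx 199.81$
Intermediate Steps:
$D{\left(l \right)} = 0$
$b{\left(Q \right)} = \frac{\left(3 + Q\right)^{2}}{Q}$
$\frac{1}{94951 \frac{-123536 + D{\left(-98 \right)}}{26443 - 113716}} - \frac{78329}{b{\left(-398 \right)}} = \frac{1}{94951 \frac{-123536 + 0}{26443 - 113716}} - \frac{78329}{\frac{1}{-398} \left(3 - 398\right)^{2}} = \frac{1}{94951 \left(- \frac{123536}{-87273}\right)} - \frac{78329}{\left(- \frac{1}{398}\right) \left(-395\right)^{2}} = \frac{1}{94951 \left(\left(-123536\right) \left(- \frac{1}{87273}\right)\right)} - \frac{78329}{\left(- \frac{1}{398}\right) 156025} = \frac{1}{94951 \cdot \frac{123536}{87273}} - \frac{78329}{- \frac{156025}{398}} = \frac{1}{94951} \cdot \frac{87273}{123536} - - \frac{31174942}{156025} = \frac{87273}{11729866736} + \frac{31174942}{156025} = \frac{365677928779299137}{1830152457484400}$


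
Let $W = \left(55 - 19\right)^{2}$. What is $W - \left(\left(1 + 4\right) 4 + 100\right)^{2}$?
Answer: $-13104$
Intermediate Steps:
$W = 1296$ ($W = 36^{2} = 1296$)
$W - \left(\left(1 + 4\right) 4 + 100\right)^{2} = 1296 - \left(\left(1 + 4\right) 4 + 100\right)^{2} = 1296 - \left(5 \cdot 4 + 100\right)^{2} = 1296 - \left(20 + 100\right)^{2} = 1296 - 120^{2} = 1296 - 14400 = -13104$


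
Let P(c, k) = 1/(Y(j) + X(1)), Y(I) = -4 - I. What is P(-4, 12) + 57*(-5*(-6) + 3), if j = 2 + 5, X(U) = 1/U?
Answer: 18809/10 ≈ 1880.9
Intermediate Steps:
j = 7
P(c, k) = -⅒ (P(c, k) = 1/((-4 - 1*7) + 1/1) = 1/((-4 - 7) + 1) = 1/(-11 + 1) = 1/(-10) = -⅒)
P(-4, 12) + 57*(-5*(-6) + 3) = -⅒ + 57*(-5*(-6) + 3) = -⅒ + 57*(30 + 3) = -⅒ + 57*33 = -⅒ + 1881 = 18809/10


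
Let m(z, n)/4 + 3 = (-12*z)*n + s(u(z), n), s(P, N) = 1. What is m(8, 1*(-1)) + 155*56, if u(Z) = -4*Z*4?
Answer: 9056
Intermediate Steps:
u(Z) = -16*Z
m(z, n) = -8 - 48*n*z (m(z, n) = -12 + 4*((-12*z)*n + 1) = -12 + 4*(-12*n*z + 1) = -12 + 4*(1 - 12*n*z) = -12 + (4 - 48*n*z) = -8 - 48*n*z)
m(8, 1*(-1)) + 155*56 = (-8 - 48*1*(-1)*8) + 155*56 = (-8 - 48*(-1)*8) + 8680 = (-8 + 384) + 8680 = 376 + 8680 = 9056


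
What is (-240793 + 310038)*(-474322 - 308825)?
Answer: -54229014015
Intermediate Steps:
(-240793 + 310038)*(-474322 - 308825) = 69245*(-783147) = -54229014015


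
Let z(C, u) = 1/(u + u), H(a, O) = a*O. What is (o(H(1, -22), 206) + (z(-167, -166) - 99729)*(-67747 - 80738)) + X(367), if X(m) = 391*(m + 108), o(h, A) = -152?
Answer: 4916404266301/332 ≈ 1.4808e+10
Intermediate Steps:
H(a, O) = O*a
z(C, u) = 1/(2*u)
X(m) = 42228 + 391*m (X(m) = 391*(108 + m) = 42228 + 391*m)
(o(H(1, -22), 206) + (z(-167, -166) - 99729)*(-67747 - 80738)) + X(367) = (-152 + ((1/2)/(-166) - 99729)*(-67747 - 80738)) + (42228 + 391*367) = (-152 + ((1/2)*(-1/166) - 99729)*(-148485)) + (42228 + 143497) = (-152 + (-1/332 - 99729)*(-148485)) + 185725 = (-152 - 33110029/332*(-148485)) + 185725 = (-152 + 4916342656065/332) + 185725 = 4916342605601/332 + 185725 = 4916404266301/332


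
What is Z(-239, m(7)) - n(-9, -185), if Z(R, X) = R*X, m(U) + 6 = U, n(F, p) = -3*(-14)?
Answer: -281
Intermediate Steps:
n(F, p) = 42
m(U) = -6 + U
Z(-239, m(7)) - n(-9, -185) = -239*(-6 + 7) - 1*42 = -239*1 - 42 = -239 - 42 = -281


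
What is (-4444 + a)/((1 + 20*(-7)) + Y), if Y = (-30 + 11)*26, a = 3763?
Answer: 227/211 ≈ 1.0758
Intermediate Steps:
Y = -494 (Y = -19*26 = -494)
(-4444 + a)/((1 + 20*(-7)) + Y) = (-4444 + 3763)/((1 + 20*(-7)) - 494) = -681/((1 - 140) - 494) = -681/(-139 - 494) = -681/(-633) = -681*(-1/633) = 227/211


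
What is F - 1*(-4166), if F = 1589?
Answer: 5755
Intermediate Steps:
F - 1*(-4166) = 1589 - 1*(-4166) = 1589 + 4166 = 5755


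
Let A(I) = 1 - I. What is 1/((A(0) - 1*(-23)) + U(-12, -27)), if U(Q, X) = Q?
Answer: 1/12 ≈ 0.083333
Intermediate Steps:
1/((A(0) - 1*(-23)) + U(-12, -27)) = 1/(((1 - 1*0) - 1*(-23)) - 12) = 1/(((1 + 0) + 23) - 12) = 1/((1 + 23) - 12) = 1/(24 - 12) = 1/12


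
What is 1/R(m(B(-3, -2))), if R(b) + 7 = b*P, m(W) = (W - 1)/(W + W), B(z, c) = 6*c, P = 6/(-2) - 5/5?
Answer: -6/55 ≈ -0.10909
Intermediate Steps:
P = -4 (P = 6*(-½) - 5*⅕ = -3 - 1 = -4)
m(W) = (-1 + W)/(2*W) (m(W) = (-1 + W)/((2*W)) = (-1 + W)*(1/(2*W)) = (-1 + W)/(2*W))
R(b) = -7 - 4*b (R(b) = -7 + b*(-4) = -7 - 4*b)
1/R(m(B(-3, -2))) = 1/(-7 - 2*(-1 + 6*(-2))/(6*(-2))) = 1/(-7 - 2*(-1 - 12)/(-12)) = 1/(-7 - 2*(-1)*(-13)/12) = 1/(-7 - 4*13/24) = 1/(-7 - 13/6) = 1/(-55/6) = -6/55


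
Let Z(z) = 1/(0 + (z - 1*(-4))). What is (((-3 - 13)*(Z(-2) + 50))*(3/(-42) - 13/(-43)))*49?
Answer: -393092/43 ≈ -9141.7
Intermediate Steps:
Z(z) = 1/(4 + z) (Z(z) = 1/(0 + (z + 4)) = 1/(0 + (4 + z)) = 1/(4 + z))
(((-3 - 13)*(Z(-2) + 50))*(3/(-42) - 13/(-43)))*49 = (((-3 - 13)*(1/(4 - 2) + 50))*(3/(-42) - 13/(-43)))*49 = ((-16*(1/2 + 50))*(3*(-1/42) - 13*(-1/43)))*49 = ((-16*(½ + 50))*(-1/14 + 13/43))*49 = (-16*101/2*(139/602))*49 = -808*139/602*49 = -56156/301*49 = -393092/43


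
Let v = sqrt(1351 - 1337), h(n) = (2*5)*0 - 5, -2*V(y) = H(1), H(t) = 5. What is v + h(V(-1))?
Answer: -5 + sqrt(14) ≈ -1.2583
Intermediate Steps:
V(y) = -5/2 (V(y) = -1/2*5 = -5/2)
h(n) = -5 (h(n) = 10*0 - 5 = 0 - 5 = -5)
v = sqrt(14) ≈ 3.7417
v + h(V(-1)) = sqrt(14) - 5 = -5 + sqrt(14)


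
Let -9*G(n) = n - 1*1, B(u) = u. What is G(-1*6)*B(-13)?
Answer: -91/9 ≈ -10.111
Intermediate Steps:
G(n) = ⅑ - n/9 (G(n) = -(n - 1*1)/9 = -(n - 1)/9 = -(-1 + n)/9 = ⅑ - n/9)
G(-1*6)*B(-13) = (⅑ - (-1)*6/9)*(-13) = (⅑ - ⅑*(-6))*(-13) = (⅑ + ⅔)*(-13) = (7/9)*(-13) = -91/9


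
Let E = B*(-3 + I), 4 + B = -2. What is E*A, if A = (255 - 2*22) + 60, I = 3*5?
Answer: -19512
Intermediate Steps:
B = -6 (B = -4 - 2 = -6)
I = 15
E = -72 (E = -6*(-3 + 15) = -6*12 = -72)
A = 271 (A = (255 - 44) + 60 = 211 + 60 = 271)
E*A = -72*271 = -19512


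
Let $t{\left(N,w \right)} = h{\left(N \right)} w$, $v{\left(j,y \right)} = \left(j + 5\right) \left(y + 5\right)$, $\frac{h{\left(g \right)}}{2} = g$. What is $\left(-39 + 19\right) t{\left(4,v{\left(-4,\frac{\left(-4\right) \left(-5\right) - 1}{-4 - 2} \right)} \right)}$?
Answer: $- \frac{880}{3} \approx -293.33$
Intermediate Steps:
$h{\left(g \right)} = 2 g$
$v{\left(j,y \right)} = \left(5 + j\right) \left(5 + y\right)$
$t{\left(N,w \right)} = 2 N w$
$\left(-39 + 19\right) t{\left(4,v{\left(-4,\frac{\left(-4\right) \left(-5\right) - 1}{-4 - 2} \right)} \right)} = \left(-39 + 19\right) 2 \cdot 4 \left(25 + 5 \left(-4\right) + 5 \frac{\left(-4\right) \left(-5\right) - 1}{-4 - 2} - 4 \frac{\left(-4\right) \left(-5\right) - 1}{-4 - 2}\right) = - 20 \cdot 2 \cdot 4 \left(25 - 20 + 5 \frac{20 - 1}{-6} - 4 \frac{20 - 1}{-6}\right) = - 20 \cdot 2 \cdot 4 \left(25 - 20 + 5 \cdot 19 \left(- \frac{1}{6}\right) - 4 \cdot 19 \left(- \frac{1}{6}\right)\right) = - 20 \cdot 2 \cdot 4 \left(25 - 20 + 5 \left(- \frac{19}{6}\right) - - \frac{38}{3}\right) = - 20 \cdot 2 \cdot 4 \left(25 - 20 - \frac{95}{6} + \frac{38}{3}\right) = - 20 \cdot 2 \cdot 4 \cdot \frac{11}{6} = \left(-20\right) \frac{44}{3} = - \frac{880}{3}$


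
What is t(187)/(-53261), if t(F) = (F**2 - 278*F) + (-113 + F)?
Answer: 16943/53261 ≈ 0.31811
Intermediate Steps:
t(F) = -113 + F**2 - 277*F
t(187)/(-53261) = (-113 + 187**2 - 277*187)/(-53261) = (-113 + 34969 - 51799)*(-1/53261) = -16943*(-1/53261) = 16943/53261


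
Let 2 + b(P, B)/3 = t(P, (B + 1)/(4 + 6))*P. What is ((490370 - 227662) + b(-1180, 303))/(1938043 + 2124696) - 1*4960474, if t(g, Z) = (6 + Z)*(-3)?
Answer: -20153110529016/4062739 ≈ -4.9605e+6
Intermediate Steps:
t(g, Z) = -18 - 3*Z
b(P, B) = -6 + 3*P*(-183/10 - 3*B/10) (b(P, B) = -6 + 3*((-18 - 3*(B + 1)/(4 + 6))*P) = -6 + 3*((-18 - 3*(1 + B)/10)*P) = -6 + 3*((-18 - 3*(⅒ + B/10))*P) = -6 + 3*((-18 + (-3/10 - 3*B/10))*P) = -6 + 3*((-183/10 - 3*B/10)*P) = -6 + 3*(P*(-183/10 - 3*B/10)) = -6 + 3*P*(-183/10 - 3*B/10))
((490370 - 227662) + b(-1180, 303))/(1938043 + 2124696) - 1*4960474 = ((490370 - 227662) + (-6 - 9/10*(-1180)*(61 + 303)))/(1938043 + 2124696) - 1*4960474 = (262708 + (-6 - 9/10*(-1180)*364))/4062739 - 4960474 = (262708 + (-6 + 386568))*(1/4062739) - 4960474 = (262708 + 386562)*(1/4062739) - 4960474 = 649270*(1/4062739) - 4960474 = 649270/4062739 - 4960474 = -20153110529016/4062739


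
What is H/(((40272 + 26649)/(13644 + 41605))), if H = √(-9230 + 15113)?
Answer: 55249*√5883/66921 ≈ 63.323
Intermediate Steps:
H = √5883 ≈ 76.701
H/(((40272 + 26649)/(13644 + 41605))) = √5883/(((40272 + 26649)/(13644 + 41605))) = √5883/((66921/55249)) = √5883/((66921*(1/55249))) = √5883/(66921/55249) = √5883*(55249/66921) = 55249*√5883/66921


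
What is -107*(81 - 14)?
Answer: -7169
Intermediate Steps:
-107*(81 - 14) = -107*67 = -7169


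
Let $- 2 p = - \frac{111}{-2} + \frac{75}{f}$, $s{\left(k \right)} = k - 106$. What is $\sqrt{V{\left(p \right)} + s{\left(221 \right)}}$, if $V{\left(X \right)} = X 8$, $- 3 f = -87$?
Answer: $\frac{i \sqrt{98687}}{29} \approx 10.833 i$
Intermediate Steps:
$f = 29$ ($f = \left(- \frac{1}{3}\right) \left(-87\right) = 29$)
$s{\left(k \right)} = -106 + k$
$p = - \frac{3369}{116}$ ($p = - \frac{- \frac{111}{-2} + \frac{75}{29}}{2} = - \frac{\left(-111\right) \left(- \frac{1}{2}\right) + 75 \cdot \frac{1}{29}}{2} = - \frac{\frac{111}{2} + \frac{75}{29}}{2} = \left(- \frac{1}{2}\right) \frac{3369}{58} = - \frac{3369}{116} \approx -29.043$)
$V{\left(X \right)} = 8 X$
$\sqrt{V{\left(p \right)} + s{\left(221 \right)}} = \sqrt{8 \left(- \frac{3369}{116}\right) + \left(-106 + 221\right)} = \sqrt{- \frac{6738}{29} + 115} = \sqrt{- \frac{3403}{29}} = \frac{i \sqrt{98687}}{29}$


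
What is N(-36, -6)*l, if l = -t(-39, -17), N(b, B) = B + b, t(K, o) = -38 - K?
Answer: 42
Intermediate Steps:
l = -1 (l = -(-38 - 1*(-39)) = -(-38 + 39) = -1*1 = -1)
N(-36, -6)*l = (-6 - 36)*(-1) = -42*(-1) = 42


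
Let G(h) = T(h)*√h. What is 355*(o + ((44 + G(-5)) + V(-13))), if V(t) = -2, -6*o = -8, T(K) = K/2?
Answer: 46150/3 - 1775*I*√5/2 ≈ 15383.0 - 1984.5*I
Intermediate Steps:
T(K) = K/2 (T(K) = K*(½) = K/2)
o = 4/3 (o = -⅙*(-8) = 4/3 ≈ 1.3333)
G(h) = h^(3/2)/2 (G(h) = (h/2)*√h = h^(3/2)/2)
355*(o + ((44 + G(-5)) + V(-13))) = 355*(4/3 + ((44 + (-5)^(3/2)/2) - 2)) = 355*(4/3 + ((44 + (-5*I*√5)/2) - 2)) = 355*(4/3 + ((44 - 5*I*√5/2) - 2)) = 355*(4/3 + (42 - 5*I*√5/2)) = 355*(130/3 - 5*I*√5/2) = 46150/3 - 1775*I*√5/2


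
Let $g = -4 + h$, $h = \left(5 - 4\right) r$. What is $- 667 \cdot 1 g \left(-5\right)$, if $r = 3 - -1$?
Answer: $0$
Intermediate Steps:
$r = 4$ ($r = 3 + 1 = 4$)
$h = 4$ ($h = \left(5 - 4\right) 4 = 1 \cdot 4 = 4$)
$g = 0$ ($g = -4 + 4 = 0$)
$- 667 \cdot 1 g \left(-5\right) = - 667 \cdot 1 \cdot 0 \left(-5\right) = - 667 \cdot 0 \left(-5\right) = \left(-667\right) 0 = 0$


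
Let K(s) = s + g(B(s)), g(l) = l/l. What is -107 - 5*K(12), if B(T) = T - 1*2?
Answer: -172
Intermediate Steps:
B(T) = -2 + T (B(T) = T - 2 = -2 + T)
g(l) = 1
K(s) = 1 + s (K(s) = s + 1 = 1 + s)
-107 - 5*K(12) = -107 - 5*(1 + 12) = -107 - 5*13 = -107 - 65 = -172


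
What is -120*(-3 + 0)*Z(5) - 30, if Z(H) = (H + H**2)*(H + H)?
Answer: 107970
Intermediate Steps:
Z(H) = 2*H*(H + H**2) (Z(H) = (H + H**2)*(2*H) = 2*H*(H + H**2))
-120*(-3 + 0)*Z(5) - 30 = -120*(-3 + 0)*2*5**2*(1 + 5) - 30 = -(-360)*2*25*6 - 30 = -(-360)*300 - 30 = -120*(-900) - 30 = 108000 - 30 = 107970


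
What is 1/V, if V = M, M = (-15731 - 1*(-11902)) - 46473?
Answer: -1/50302 ≈ -1.9880e-5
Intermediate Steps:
M = -50302 (M = (-15731 + 11902) - 46473 = -3829 - 46473 = -50302)
V = -50302
1/V = 1/(-50302) = -1/50302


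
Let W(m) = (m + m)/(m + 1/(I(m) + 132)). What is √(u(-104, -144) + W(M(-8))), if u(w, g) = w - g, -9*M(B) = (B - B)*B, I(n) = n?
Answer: 2*√10 ≈ 6.3246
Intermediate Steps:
M(B) = 0 (M(B) = -(B - B)*B/9 = -0*B = -⅑*0 = 0)
W(m) = 2*m/(m + 1/(132 + m)) (W(m) = (m + m)/(m + 1/(m + 132)) = (2*m)/(m + 1/(132 + m)) = 2*m/(m + 1/(132 + m)))
√(u(-104, -144) + W(M(-8))) = √((-104 - 1*(-144)) + 2*0*(132 + 0)/(1 + 0² + 132*0)) = √((-104 + 144) + 2*0*132/(1 + 0 + 0)) = √(40 + 2*0*132/1) = √(40 + 2*0*1*132) = √(40 + 0) = √40 = 2*√10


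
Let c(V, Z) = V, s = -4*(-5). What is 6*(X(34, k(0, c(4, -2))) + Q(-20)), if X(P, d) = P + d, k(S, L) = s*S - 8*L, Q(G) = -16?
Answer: -84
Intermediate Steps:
s = 20
k(S, L) = -8*L + 20*S (k(S, L) = 20*S - 8*L = -8*L + 20*S)
6*(X(34, k(0, c(4, -2))) + Q(-20)) = 6*((34 + (-8*4 + 20*0)) - 16) = 6*((34 + (-32 + 0)) - 16) = 6*((34 - 32) - 16) = 6*(2 - 16) = 6*(-14) = -84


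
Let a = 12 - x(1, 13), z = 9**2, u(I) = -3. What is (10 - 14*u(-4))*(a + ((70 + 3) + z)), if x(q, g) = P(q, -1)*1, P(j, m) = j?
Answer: 8580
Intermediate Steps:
z = 81
x(q, g) = q (x(q, g) = q*1 = q)
a = 11 (a = 12 - 1*1 = 12 - 1 = 11)
(10 - 14*u(-4))*(a + ((70 + 3) + z)) = (10 - 14*(-3))*(11 + ((70 + 3) + 81)) = (10 + 42)*(11 + (73 + 81)) = 52*(11 + 154) = 52*165 = 8580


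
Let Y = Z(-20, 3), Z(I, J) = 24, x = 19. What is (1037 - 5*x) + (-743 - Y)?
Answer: 175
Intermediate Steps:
Y = 24
(1037 - 5*x) + (-743 - Y) = (1037 - 5*19) + (-743 - 1*24) = (1037 - 95) + (-743 - 24) = 942 - 767 = 175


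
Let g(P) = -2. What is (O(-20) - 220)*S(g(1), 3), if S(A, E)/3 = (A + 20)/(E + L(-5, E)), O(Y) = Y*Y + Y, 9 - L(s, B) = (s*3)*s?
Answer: -960/7 ≈ -137.14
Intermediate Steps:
L(s, B) = 9 - 3*s² (L(s, B) = 9 - s*3*s = 9 - 3*s*s = 9 - 3*s²)
O(Y) = Y + Y² (O(Y) = Y² + Y = Y + Y²)
S(A, E) = 3*(20 + A)/(-66 + E) (S(A, E) = 3*((A + 20)/(E + (9 - 3*(-5)²))) = 3*((20 + A)/(E + (9 - 3*25))) = 3*((20 + A)/(E + (9 - 75))) = 3*((20 + A)/(E - 66)) = 3*((20 + A)/(-66 + E)) = 3*(20 + A)/(-66 + E))
(O(-20) - 220)*S(g(1), 3) = (-20*(1 - 20) - 220)*(3*(20 - 2)/(-66 + 3)) = (-20*(-19) - 220)*(3*18/(-63)) = (380 - 220)*(3*(-1/63)*18) = 160*(-6/7) = -960/7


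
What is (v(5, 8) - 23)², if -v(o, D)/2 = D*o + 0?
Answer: 10609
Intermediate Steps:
v(o, D) = -2*D*o (v(o, D) = -2*(D*o + 0) = -2*D*o)
(v(5, 8) - 23)² = (-2*8*5 - 23)² = (-80 - 23)² = (-103)² = 10609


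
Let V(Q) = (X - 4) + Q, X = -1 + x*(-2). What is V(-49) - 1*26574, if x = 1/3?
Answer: -79886/3 ≈ -26629.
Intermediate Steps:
x = ⅓ (x = 1*(⅓) = ⅓ ≈ 0.33333)
X = -5/3 (X = -1 + (⅓)*(-2) = -1 - ⅔ = -5/3 ≈ -1.6667)
V(Q) = -17/3 + Q (V(Q) = (-5/3 - 4) + Q = -17/3 + Q)
V(-49) - 1*26574 = (-17/3 - 49) - 1*26574 = -164/3 - 26574 = -79886/3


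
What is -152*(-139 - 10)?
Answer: 22648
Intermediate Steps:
-152*(-139 - 10) = -152*(-149) = 22648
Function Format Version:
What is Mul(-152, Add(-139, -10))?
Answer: 22648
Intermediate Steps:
Mul(-152, Add(-139, -10)) = Mul(-152, -149) = 22648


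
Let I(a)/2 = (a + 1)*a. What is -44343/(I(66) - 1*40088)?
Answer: 44343/31244 ≈ 1.4192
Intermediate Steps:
I(a) = 2*a*(1 + a) (I(a) = 2*((a + 1)*a) = 2*((1 + a)*a) = 2*(a*(1 + a)) = 2*a*(1 + a))
-44343/(I(66) - 1*40088) = -44343/(2*66*(1 + 66) - 1*40088) = -44343/(2*66*67 - 40088) = -44343/(8844 - 40088) = -44343/(-31244) = -44343*(-1/31244) = 44343/31244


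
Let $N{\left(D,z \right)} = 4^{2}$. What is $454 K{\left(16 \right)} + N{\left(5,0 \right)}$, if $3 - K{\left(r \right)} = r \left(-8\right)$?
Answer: $59490$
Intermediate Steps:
$N{\left(D,z \right)} = 16$
$K{\left(r \right)} = 3 + 8 r$ ($K{\left(r \right)} = 3 - r \left(-8\right) = 3 - - 8 r = 3 + 8 r$)
$454 K{\left(16 \right)} + N{\left(5,0 \right)} = 454 \left(3 + 8 \cdot 16\right) + 16 = 454 \left(3 + 128\right) + 16 = 454 \cdot 131 + 16 = 59474 + 16 = 59490$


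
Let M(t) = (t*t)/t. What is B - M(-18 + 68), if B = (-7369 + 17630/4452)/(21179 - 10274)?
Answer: -1230121079/24274530 ≈ -50.675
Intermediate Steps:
M(t) = t (M(t) = t²/t = t)
B = -16394579/24274530 (B = (-7369 + 17630*(1/4452))/10905 = (-7369 + 8815/2226)*(1/10905) = -16394579/2226*1/10905 = -16394579/24274530 ≈ -0.67538)
B - M(-18 + 68) = -16394579/24274530 - (-18 + 68) = -16394579/24274530 - 1*50 = -16394579/24274530 - 50 = -1230121079/24274530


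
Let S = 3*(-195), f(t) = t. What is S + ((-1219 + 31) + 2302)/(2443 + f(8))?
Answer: -1432721/2451 ≈ -584.55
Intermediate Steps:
S = -585
S + ((-1219 + 31) + 2302)/(2443 + f(8)) = -585 + ((-1219 + 31) + 2302)/(2443 + 8) = -585 + (-1188 + 2302)/2451 = -585 + 1114*(1/2451) = -585 + 1114/2451 = -1432721/2451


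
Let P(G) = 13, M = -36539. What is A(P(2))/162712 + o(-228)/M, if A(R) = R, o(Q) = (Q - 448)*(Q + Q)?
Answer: -50156475265/5945333768 ≈ -8.4363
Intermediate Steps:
o(Q) = 2*Q*(-448 + Q) (o(Q) = (-448 + Q)*(2*Q) = 2*Q*(-448 + Q))
A(P(2))/162712 + o(-228)/M = 13/162712 + (2*(-228)*(-448 - 228))/(-36539) = 13*(1/162712) + (2*(-228)*(-676))*(-1/36539) = 13/162712 + 308256*(-1/36539) = 13/162712 - 308256/36539 = -50156475265/5945333768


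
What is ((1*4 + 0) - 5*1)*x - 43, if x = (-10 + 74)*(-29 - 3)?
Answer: 2005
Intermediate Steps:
x = -2048 (x = 64*(-32) = -2048)
((1*4 + 0) - 5*1)*x - 43 = ((1*4 + 0) - 5*1)*(-2048) - 43 = ((4 + 0) - 5)*(-2048) - 43 = (4 - 5)*(-2048) - 43 = -1*(-2048) - 43 = 2048 - 43 = 2005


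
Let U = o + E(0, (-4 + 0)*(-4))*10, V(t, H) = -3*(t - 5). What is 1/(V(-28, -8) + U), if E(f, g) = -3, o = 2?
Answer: 1/71 ≈ 0.014085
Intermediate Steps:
V(t, H) = 15 - 3*t (V(t, H) = -3*(-5 + t) = 15 - 3*t)
U = -28 (U = 2 - 3*10 = 2 - 30 = -28)
1/(V(-28, -8) + U) = 1/((15 - 3*(-28)) - 28) = 1/((15 + 84) - 28) = 1/(99 - 28) = 1/71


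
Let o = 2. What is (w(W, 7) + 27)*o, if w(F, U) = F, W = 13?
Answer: 80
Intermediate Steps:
(w(W, 7) + 27)*o = (13 + 27)*2 = 40*2 = 80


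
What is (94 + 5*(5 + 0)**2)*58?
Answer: 12702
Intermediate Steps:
(94 + 5*(5 + 0)**2)*58 = (94 + 5*5**2)*58 = (94 + 5*25)*58 = (94 + 125)*58 = 219*58 = 12702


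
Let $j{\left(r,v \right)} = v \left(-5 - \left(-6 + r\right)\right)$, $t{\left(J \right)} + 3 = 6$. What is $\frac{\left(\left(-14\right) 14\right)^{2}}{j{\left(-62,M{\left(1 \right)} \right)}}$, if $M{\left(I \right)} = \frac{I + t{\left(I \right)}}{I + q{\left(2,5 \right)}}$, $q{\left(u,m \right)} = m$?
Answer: $\frac{2744}{3} \approx 914.67$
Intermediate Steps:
$t{\left(J \right)} = 3$ ($t{\left(J \right)} = -3 + 6 = 3$)
$M{\left(I \right)} = \frac{3 + I}{5 + I}$ ($M{\left(I \right)} = \frac{I + 3}{I + 5} = \frac{3 + I}{5 + I}$)
$j{\left(r,v \right)} = v \left(1 - r\right)$
$\frac{\left(\left(-14\right) 14\right)^{2}}{j{\left(-62,M{\left(1 \right)} \right)}} = \frac{\left(\left(-14\right) 14\right)^{2}}{\frac{3 + 1}{5 + 1} \left(1 - -62\right)} = \frac{\left(-196\right)^{2}}{\frac{1}{6} \cdot 4 \left(1 + 62\right)} = \frac{38416}{\frac{1}{6} \cdot 4 \cdot 63} = \frac{38416}{\frac{2}{3} \cdot 63} = \frac{38416}{42} = 38416 \cdot \frac{1}{42} = \frac{2744}{3}$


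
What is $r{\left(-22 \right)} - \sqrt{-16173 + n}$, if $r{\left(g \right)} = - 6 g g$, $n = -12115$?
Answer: $-2904 - 8 i \sqrt{442} \approx -2904.0 - 168.19 i$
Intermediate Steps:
$r{\left(g \right)} = - 6 g^{2}$
$r{\left(-22 \right)} - \sqrt{-16173 + n} = - 6 \left(-22\right)^{2} - \sqrt{-16173 - 12115} = \left(-6\right) 484 - \sqrt{-28288} = -2904 - 8 i \sqrt{442}$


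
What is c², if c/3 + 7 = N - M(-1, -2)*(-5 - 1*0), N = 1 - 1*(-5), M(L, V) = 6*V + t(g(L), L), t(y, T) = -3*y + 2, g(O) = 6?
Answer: 178929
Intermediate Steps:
t(y, T) = 2 - 3*y
M(L, V) = -16 + 6*V (M(L, V) = 6*V + (2 - 3*6) = 6*V + (2 - 18) = 6*V - 16 = -16 + 6*V)
N = 6 (N = 1 + 5 = 6)
c = -423 (c = -21 + 3*(6 - (-16 + 6*(-2))*(-5 - 1*0)) = -21 + 3*(6 - (-16 - 12)*(-5 + 0)) = -21 + 3*(6 - (-28)*(-5)) = -21 + 3*(6 - 1*140) = -21 + 3*(6 - 140) = -21 + 3*(-134) = -21 - 402 = -423)
c² = (-423)² = 178929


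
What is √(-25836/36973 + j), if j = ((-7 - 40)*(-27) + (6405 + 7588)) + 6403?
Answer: √29615158889357/36973 ≈ 147.19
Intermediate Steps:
j = 21665 (j = (-47*(-27) + 13993) + 6403 = (1269 + 13993) + 6403 = 15262 + 6403 = 21665)
√(-25836/36973 + j) = √(-25836/36973 + 21665) = √(800994209/36973) = √29615158889357/36973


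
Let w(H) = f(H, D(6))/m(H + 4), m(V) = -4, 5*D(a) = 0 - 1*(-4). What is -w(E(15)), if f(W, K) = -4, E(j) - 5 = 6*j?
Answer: -1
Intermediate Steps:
D(a) = 4/5 (D(a) = (0 - 1*(-4))/5 = (0 + 4)/5 = (1/5)*4 = 4/5)
E(j) = 5 + 6*j
w(H) = 1 (w(H) = -4/(-4) = -4*(-1/4) = 1)
-w(E(15)) = -1*1 = -1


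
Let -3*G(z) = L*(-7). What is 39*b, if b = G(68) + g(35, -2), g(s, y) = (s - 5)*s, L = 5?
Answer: 41405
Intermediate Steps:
G(z) = 35/3 (G(z) = -5*(-7)/3 = -⅓*(-35) = 35/3)
g(s, y) = s*(-5 + s) (g(s, y) = (-5 + s)*s = s*(-5 + s))
b = 3185/3 (b = 35/3 + 35*(-5 + 35) = 35/3 + 35*30 = 35/3 + 1050 = 3185/3 ≈ 1061.7)
39*b = 39*(3185/3) = 41405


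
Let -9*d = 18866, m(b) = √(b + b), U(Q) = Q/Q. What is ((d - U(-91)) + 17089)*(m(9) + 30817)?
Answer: 4158014542/9 + 134926*√2/3 ≈ 4.6207e+8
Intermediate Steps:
U(Q) = 1
m(b) = √2*√b (m(b) = √(2*b) = √2*√b)
d = -18866/9 (d = -⅑*18866 = -18866/9 ≈ -2096.2)
((d - U(-91)) + 17089)*(m(9) + 30817) = ((-18866/9 - 1*1) + 17089)*(√2*√9 + 30817) = ((-18866/9 - 1) + 17089)*(√2*3 + 30817) = (-18875/9 + 17089)*(3*√2 + 30817) = 134926*(30817 + 3*√2)/9 = 4158014542/9 + 134926*√2/3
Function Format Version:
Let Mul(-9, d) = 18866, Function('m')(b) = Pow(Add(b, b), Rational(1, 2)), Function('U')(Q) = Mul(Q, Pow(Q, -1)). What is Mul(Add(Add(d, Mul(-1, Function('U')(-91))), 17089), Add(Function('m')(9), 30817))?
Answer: Add(Rational(4158014542, 9), Mul(Rational(134926, 3), Pow(2, Rational(1, 2)))) ≈ 4.6207e+8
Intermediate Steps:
Function('U')(Q) = 1
Function('m')(b) = Mul(Pow(2, Rational(1, 2)), Pow(b, Rational(1, 2))) (Function('m')(b) = Pow(Mul(2, b), Rational(1, 2)) = Mul(Pow(2, Rational(1, 2)), Pow(b, Rational(1, 2))))
d = Rational(-18866, 9) (d = Mul(Rational(-1, 9), 18866) = Rational(-18866, 9) ≈ -2096.2)
Mul(Add(Add(d, Mul(-1, Function('U')(-91))), 17089), Add(Function('m')(9), 30817)) = Mul(Add(Add(Rational(-18866, 9), Mul(-1, 1)), 17089), Add(Mul(Pow(2, Rational(1, 2)), Pow(9, Rational(1, 2))), 30817)) = Mul(Add(Add(Rational(-18866, 9), -1), 17089), Add(Mul(Pow(2, Rational(1, 2)), 3), 30817)) = Mul(Add(Rational(-18875, 9), 17089), Add(Mul(3, Pow(2, Rational(1, 2))), 30817)) = Mul(Rational(134926, 9), Add(30817, Mul(3, Pow(2, Rational(1, 2))))) = Add(Rational(4158014542, 9), Mul(Rational(134926, 3), Pow(2, Rational(1, 2))))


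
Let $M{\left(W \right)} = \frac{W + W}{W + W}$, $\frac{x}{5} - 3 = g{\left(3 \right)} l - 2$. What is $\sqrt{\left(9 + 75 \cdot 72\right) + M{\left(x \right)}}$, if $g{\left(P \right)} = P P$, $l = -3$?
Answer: $\sqrt{5410} \approx 73.553$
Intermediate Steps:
$g{\left(P \right)} = P^{2}$
$x = -130$ ($x = 15 + 5 \left(3^{2} \left(-3\right) - 2\right) = 15 + 5 \left(9 \left(-3\right) - 2\right) = 15 + 5 \left(-27 - 2\right) = 15 + 5 \left(-29\right) = 15 - 145 = -130$)
$M{\left(W \right)} = 1$ ($M{\left(W \right)} = \frac{2 W}{2 W} = 2 W \frac{1}{2 W} = 1$)
$\sqrt{\left(9 + 75 \cdot 72\right) + M{\left(x \right)}} = \sqrt{\left(9 + 75 \cdot 72\right) + 1} = \sqrt{\left(9 + 5400\right) + 1} = \sqrt{5409 + 1} = \sqrt{5410}$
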